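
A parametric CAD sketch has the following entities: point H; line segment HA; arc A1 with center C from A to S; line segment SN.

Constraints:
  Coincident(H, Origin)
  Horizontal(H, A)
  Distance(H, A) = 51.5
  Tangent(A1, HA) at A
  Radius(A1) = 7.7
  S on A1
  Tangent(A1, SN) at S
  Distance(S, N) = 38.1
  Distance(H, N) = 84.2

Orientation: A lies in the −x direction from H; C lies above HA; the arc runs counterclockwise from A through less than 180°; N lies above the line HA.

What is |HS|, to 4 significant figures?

48.25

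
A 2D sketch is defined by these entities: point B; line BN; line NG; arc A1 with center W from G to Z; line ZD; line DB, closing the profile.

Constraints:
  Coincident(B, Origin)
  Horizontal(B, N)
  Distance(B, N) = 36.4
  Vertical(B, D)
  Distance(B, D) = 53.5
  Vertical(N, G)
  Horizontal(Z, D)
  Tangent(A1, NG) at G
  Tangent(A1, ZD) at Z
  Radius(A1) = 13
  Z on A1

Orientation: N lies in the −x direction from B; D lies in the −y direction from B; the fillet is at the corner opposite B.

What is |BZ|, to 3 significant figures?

58.4

B is at the origin; B and N share the same y with |BN| = 36.4 and N on the −x side, so N = (-36.4, 0.00). BD is vertical with |BD| = 53.5 and D on the −y side, so D = (0.00, -53.5). The virtual corner opposite B is at (-36.4, -53.5). Since A1 is tangent to NG there, WG ⟂ NG and A1 meets ZD tangentially, so WZ is at right angles to ZD, with radius 13.0, so the center W sits 13.0 in from both sides at W = (-23.4, -40.5). That places the tangent points at G = (-36.4, -40.5) on NG and Z = (-23.4, -53.5) on ZD. Then |BZ| = |Z − B| = 58.4.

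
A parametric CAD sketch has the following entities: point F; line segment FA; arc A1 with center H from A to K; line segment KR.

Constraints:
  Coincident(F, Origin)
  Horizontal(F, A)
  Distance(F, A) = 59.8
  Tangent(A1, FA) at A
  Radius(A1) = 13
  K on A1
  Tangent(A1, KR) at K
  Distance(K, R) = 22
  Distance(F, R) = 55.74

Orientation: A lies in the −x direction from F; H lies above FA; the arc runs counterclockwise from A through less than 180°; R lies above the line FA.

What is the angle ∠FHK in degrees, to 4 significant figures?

6.198°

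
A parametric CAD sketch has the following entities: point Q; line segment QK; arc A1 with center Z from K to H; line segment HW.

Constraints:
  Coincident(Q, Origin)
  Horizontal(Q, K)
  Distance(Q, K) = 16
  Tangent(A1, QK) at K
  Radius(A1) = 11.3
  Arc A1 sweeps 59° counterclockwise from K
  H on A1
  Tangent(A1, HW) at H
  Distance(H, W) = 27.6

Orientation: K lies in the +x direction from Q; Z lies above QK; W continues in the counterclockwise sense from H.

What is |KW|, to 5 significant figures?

37.687

Q is at the origin; Q and K share the same y with |QK| = 16.0 and K on the +x side, so K = (16.000, 0.0000). The tangent condition forces ZK to be normal to QK, so Z = K + (0, 11.3) = (16.000, 11.300). On A1, K sits at bearing -90° from Z; a 59° counterclockwise sweep puts H at bearing -31°, so H = Z + 11.3·(cos -31°, sin -31°) = (25.686, 5.4801). Since A1 is tangent to HW there, ZH ⟂ HW, so HW runs along (−sin -31°, cos -31°); with |HW| = 27.6, W = (39.901, 29.138). Then |KW| = |W − K| = 37.687.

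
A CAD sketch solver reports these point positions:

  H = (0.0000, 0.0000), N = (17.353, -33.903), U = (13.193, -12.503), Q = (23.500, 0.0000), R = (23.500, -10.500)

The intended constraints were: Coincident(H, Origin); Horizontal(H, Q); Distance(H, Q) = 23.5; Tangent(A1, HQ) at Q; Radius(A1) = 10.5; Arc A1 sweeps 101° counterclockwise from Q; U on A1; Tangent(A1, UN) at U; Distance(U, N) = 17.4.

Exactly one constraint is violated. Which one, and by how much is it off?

Distance(U, N) = 17.4 — off by 4.40.

H = (0.00, 0.00) ✓; H.y = 0.00, Q.y = 0.00 ✓; |HQ| = 23.50 ✓; ∠(RQ, QH) = 90.00° ✓; |RQ| = 10.50 ✓; bearing(R→U) − bearing(R→Q) = 101.0° ✓; |RU| = 10.50 ✓; ∠(RU, UN) = 90.00° ✓; |UN| = 21.80 ✗.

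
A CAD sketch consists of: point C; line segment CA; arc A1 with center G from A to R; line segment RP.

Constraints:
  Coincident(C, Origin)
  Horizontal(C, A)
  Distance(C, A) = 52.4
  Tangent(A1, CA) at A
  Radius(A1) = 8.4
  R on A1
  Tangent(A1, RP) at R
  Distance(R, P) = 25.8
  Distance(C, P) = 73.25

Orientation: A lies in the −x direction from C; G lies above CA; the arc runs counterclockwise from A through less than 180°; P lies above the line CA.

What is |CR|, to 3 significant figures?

49.0

C is at the origin; C and A share the same y with |CA| = 52.4 and A on the −x side, so A = (-52.4, 0.00). A1 meets CA tangentially, so GA is at right angles to CA, so G = A + (0, 8.4) = (-52.4, 8.40). Since GR ⟂ RP (tangency), |GP| = √(8.4² + 25.8²) = 27.1 regardless of where R sits on A1. So P lies on both circle(C, 73.25) and circle(G, 27.1); the above-CA intersection is P = (-65.9, 31.9). R is the foot of the tangent from P: R = (-46.8, 14.6).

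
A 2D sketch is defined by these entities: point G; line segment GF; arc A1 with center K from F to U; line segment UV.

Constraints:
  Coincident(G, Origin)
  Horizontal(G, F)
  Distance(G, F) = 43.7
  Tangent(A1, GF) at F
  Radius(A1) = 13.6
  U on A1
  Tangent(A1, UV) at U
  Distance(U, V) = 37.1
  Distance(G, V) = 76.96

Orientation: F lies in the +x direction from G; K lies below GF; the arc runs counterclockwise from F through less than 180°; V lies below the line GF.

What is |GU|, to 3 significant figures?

40.5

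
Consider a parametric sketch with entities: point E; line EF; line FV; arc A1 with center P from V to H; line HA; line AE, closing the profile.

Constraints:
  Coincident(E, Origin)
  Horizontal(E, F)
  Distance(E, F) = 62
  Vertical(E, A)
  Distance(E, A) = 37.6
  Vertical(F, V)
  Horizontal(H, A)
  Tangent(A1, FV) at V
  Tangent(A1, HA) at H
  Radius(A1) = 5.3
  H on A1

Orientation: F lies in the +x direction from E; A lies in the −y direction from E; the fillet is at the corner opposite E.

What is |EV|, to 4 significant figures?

69.91

E is at the origin; E and F share the same y with |EF| = 62.0 and F on the +x side, so F = (62.00, 0.000). EA is vertical with |EA| = 37.6 and A on the −y side, so A = (0.000, -37.60). The virtual corner opposite E is at (62.00, -37.60). Tangency of A1 to FV means the radius PV is perpendicular to FV and the tangent condition forces PH to be normal to HA, with radius 5.3, so the center P sits 5.3 in from both sides at P = (56.70, -32.30). That places the tangent points at V = (62.00, -32.30) on FV and H = (56.70, -37.60) on HA. Then |EV| = |V − E| = 69.91.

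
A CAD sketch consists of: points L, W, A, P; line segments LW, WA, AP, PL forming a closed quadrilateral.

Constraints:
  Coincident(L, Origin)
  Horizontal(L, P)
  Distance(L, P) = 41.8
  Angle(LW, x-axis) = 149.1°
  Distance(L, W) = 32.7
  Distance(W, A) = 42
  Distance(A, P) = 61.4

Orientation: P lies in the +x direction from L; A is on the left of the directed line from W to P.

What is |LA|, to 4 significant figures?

46.50

Checks: LW at 149.1° ✓; |WA| = 42.00 ✓; |AP| = 61.40 ✓.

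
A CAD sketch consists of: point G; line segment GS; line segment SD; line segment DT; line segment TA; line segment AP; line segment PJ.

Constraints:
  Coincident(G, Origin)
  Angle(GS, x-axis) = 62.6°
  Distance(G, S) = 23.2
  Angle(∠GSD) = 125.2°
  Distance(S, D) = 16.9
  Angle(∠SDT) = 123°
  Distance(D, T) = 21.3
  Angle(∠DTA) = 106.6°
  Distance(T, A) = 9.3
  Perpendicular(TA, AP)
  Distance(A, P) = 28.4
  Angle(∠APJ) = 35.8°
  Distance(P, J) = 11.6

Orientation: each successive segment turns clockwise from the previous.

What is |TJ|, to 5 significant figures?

19.157

G is at the origin; GS runs at 62.6° with length 23.2, so S = (10.677, 20.597). ∠GSD = 125.2° gives SD at 7.8000° from the x-axis; with |SD| = 16.9, D = (27.420, 22.891). ∠SDT = 123.0° gives DT at -49.200° from the x-axis; with |DT| = 21.3, T = (41.338, 6.7669). ∠DTA = 106.6° gives TA at -122.60° from the x-axis; with |TA| = 9.3, A = (36.328, -1.0679). TA ⟂ AP, so AP runs at 147.40°; with |AP| = 28.4, P = (12.402, 14.233). ∠APJ = 35.8° gives PJ at 3.2000° from the x-axis; with |PJ| = 11.6, J = (23.984, 14.881). Then |TJ| = |J − T| = 19.157.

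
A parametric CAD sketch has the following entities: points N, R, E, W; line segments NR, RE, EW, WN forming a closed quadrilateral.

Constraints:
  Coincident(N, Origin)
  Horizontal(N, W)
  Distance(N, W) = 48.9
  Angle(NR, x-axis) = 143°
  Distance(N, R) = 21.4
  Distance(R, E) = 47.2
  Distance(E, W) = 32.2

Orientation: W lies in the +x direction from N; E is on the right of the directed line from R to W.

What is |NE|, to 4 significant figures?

25.80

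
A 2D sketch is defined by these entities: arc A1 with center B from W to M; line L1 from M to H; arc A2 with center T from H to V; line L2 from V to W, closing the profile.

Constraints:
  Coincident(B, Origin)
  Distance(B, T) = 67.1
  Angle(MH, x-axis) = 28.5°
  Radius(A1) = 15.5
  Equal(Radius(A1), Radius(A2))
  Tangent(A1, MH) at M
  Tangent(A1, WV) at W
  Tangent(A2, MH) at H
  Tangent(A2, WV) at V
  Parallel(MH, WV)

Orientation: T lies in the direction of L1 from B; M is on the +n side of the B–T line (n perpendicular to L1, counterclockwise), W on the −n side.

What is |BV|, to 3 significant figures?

68.9

The slot axis is L1's direction at 28.5°, so u = (cos 28.5°, sin 28.5°) = (0.879, 0.477) and n = (−sin 28.5°, cos 28.5°) = (-0.477, 0.879). B is at the origin and T lies 67.1 along u from B, so T = 67.1·u = (59.0, 32.0). Tangency of A1 to both parallel lines with radius 15.5 puts M and W at B ± 15.5·n: M = (-7.40, 13.6), W = (7.40, -13.6). Equal radii place H and V the same way about T: H = T + 15.5·n = (51.6, 45.6), V = T − 15.5·n = (66.4, 18.4). Then |BV| = |V − B| = 68.9.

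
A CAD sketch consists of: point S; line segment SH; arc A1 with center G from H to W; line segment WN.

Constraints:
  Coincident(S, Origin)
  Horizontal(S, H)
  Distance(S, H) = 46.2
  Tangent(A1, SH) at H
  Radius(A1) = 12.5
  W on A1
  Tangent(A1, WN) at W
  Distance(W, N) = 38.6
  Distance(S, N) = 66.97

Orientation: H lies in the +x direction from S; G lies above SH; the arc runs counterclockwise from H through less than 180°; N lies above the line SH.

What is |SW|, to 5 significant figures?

60.215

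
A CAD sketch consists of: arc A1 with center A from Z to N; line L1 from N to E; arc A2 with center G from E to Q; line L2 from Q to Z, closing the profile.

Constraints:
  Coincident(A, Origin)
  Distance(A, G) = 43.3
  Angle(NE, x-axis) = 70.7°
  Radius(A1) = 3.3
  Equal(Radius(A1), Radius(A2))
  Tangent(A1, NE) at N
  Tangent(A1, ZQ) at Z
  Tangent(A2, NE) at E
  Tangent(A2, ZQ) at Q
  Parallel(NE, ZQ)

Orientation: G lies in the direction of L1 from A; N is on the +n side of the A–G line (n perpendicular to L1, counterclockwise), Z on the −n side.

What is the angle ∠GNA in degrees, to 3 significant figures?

85.6°

The slot axis is L1's direction at 70.7°, so u = (cos 70.7°, sin 70.7°) = (0.331, 0.944) and n = (−sin 70.7°, cos 70.7°) = (-0.944, 0.331). A is at the origin and G lies 43.3 along u from A, so G = 43.3·u = (14.3, 40.9). Tangency of A1 to both parallel lines with radius 3.3 puts N and Z at A ± 3.3·n: N = (-3.11, 1.09), Z = (3.11, -1.09). Then cos ∠GNA = NG·NA / (|NG||NA|), giving 85.6°.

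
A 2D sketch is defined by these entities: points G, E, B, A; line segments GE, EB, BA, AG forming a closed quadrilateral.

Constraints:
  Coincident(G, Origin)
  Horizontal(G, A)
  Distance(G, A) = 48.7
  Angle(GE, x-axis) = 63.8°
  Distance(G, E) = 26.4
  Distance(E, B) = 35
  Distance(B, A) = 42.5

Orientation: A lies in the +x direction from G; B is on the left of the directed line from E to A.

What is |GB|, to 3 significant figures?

59.0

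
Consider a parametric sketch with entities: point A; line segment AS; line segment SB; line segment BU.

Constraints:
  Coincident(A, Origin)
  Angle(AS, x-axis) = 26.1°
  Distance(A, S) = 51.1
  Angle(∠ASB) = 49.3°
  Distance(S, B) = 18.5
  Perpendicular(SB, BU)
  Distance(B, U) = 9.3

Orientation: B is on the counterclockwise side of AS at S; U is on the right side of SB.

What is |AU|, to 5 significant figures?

50.275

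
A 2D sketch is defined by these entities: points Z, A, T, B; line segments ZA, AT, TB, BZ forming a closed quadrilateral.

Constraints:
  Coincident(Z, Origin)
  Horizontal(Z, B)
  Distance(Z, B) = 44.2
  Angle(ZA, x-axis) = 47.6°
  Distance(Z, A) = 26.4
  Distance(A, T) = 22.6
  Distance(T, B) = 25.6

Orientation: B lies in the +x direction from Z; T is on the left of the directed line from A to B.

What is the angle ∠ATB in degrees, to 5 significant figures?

85.580°

Z is at the origin; Z and B share the same y with |ZB| = 44.2 and B in +x, so B = (44.2, 0). ZA runs at 47.6° with |ZA| = 26.4, so A = (17.802, 19.495). T is determined by |AT| = 22.6 and |TB| = 25.6 together: it lies at the intersection of circle(A, 22.6) and circle(B, 25.6). With |AB| = 32.817, the foot of the radical line on AB is 14.205 from A and the perpendicular offset is √(22.6² − 14.205²) = 17.578. Taking the left-of-AB solution: T = (39.671, 25.196).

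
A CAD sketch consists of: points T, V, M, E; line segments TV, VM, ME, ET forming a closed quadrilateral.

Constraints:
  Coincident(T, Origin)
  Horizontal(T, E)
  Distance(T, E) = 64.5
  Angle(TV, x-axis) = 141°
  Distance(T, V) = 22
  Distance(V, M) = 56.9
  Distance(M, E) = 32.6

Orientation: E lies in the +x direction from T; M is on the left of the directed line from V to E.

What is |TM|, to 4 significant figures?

44.52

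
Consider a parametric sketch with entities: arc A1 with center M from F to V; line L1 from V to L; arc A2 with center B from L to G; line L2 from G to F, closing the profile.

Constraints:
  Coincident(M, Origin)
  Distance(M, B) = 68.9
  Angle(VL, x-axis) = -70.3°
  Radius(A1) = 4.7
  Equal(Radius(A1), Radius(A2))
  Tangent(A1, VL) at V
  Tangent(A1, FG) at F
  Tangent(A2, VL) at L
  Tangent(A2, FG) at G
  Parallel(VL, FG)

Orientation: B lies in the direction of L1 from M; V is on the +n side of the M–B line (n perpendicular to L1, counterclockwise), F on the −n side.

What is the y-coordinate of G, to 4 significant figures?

-66.45

The slot axis is L1's direction at -70.3°, so u = (cos -70.3°, sin -70.3°) = (0.3371, -0.9415) and n = (−sin -70.3°, cos -70.3°) = (0.9415, 0.3371). M is at the origin and B lies 68.9 along u from M, so B = 68.9·u = (23.23, -64.87). Tangency of A1 to both parallel lines with radius 4.7 puts V and F at M ± 4.7·n: V = (4.425, 1.584), F = (-4.425, -1.584). Equal radii place L and G the same way about B: L = B + 4.7·n = (27.65, -63.28), G = B − 4.7·n = (18.80, -66.45). So G.y = -66.45.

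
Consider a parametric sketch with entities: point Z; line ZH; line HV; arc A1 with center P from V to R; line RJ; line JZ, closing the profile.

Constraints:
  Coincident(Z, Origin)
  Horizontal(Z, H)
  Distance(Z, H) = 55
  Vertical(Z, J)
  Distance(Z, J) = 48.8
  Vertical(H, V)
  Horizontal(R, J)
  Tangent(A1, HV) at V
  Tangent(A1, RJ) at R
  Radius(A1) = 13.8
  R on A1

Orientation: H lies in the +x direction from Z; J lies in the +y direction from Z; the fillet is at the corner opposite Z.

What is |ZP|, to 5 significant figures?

54.060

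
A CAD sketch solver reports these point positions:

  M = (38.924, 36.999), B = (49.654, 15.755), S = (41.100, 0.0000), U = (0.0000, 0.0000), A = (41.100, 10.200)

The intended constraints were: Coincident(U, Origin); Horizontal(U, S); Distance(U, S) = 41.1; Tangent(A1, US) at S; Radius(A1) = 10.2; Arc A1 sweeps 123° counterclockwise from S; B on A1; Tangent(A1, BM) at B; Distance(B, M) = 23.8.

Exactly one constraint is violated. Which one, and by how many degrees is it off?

Tangent(A1, BM) at B — off by 6.20°.

U = (0.00, 0.00) ✓; U.y = 0.00, S.y = 0.00 ✓; |US| = 41.10 ✓; ∠(AS, SU) = 90.00° ✓; |AS| = 10.20 ✓; bearing(A→B) − bearing(A→S) = 123.0° ✓; |AB| = 10.20 ✓; ∠(AB, BM) = 96.20° ✗; |BM| = 23.80 ✓.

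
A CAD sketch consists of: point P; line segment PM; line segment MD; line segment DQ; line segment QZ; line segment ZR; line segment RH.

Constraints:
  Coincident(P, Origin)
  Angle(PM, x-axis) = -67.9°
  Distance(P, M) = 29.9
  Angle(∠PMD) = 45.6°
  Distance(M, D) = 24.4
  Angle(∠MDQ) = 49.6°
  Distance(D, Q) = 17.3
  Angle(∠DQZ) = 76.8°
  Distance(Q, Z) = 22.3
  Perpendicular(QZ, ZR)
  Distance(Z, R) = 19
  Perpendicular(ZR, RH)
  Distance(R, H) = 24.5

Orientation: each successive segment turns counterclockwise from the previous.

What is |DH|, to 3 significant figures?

6.52

P is at the origin; PM runs at -67.9° with length 29.9, so M = (11.2, -27.7). ∠PMD = 45.6° gives MD at 66.5° from the x-axis; with |MD| = 24.4, D = (21.0, -5.33). ∠MDQ = 49.6° gives DQ at -163° from the x-axis; with |DQ| = 17.3, Q = (4.43, -10.4). ∠DQZ = 76.8° gives QZ at -59.9° from the x-axis; with |QZ| = 22.3, Z = (15.6, -29.6). QZ ⟂ ZR, so ZR runs at 30.1°; with |ZR| = 19.0, R = (32.0, -20.1). ZR is perpendicular to RH, so RH runs at 120°; with |RH| = 24.5, H = (19.8, 1.08). Then |DH| = |H − D| = 6.52.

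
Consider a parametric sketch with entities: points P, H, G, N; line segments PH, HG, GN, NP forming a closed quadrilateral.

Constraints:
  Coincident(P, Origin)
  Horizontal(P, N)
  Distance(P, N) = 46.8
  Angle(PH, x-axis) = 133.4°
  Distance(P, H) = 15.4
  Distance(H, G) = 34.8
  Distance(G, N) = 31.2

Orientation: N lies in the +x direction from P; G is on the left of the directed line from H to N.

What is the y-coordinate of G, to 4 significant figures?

20.21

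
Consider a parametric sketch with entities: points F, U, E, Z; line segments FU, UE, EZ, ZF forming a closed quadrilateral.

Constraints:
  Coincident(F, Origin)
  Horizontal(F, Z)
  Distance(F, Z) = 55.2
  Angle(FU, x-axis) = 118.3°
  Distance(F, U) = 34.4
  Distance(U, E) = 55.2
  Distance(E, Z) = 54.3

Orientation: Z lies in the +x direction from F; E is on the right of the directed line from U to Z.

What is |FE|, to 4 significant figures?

21.23

Checks: |UE| = 55.20 ✓; |EZ| = 54.30 ✓.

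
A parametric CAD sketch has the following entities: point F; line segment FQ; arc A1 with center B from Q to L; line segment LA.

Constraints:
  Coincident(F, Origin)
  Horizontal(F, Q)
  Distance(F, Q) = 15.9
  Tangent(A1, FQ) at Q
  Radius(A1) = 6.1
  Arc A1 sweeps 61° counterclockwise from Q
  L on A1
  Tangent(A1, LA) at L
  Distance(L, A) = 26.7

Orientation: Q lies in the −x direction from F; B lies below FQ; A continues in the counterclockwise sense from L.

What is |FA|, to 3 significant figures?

43.2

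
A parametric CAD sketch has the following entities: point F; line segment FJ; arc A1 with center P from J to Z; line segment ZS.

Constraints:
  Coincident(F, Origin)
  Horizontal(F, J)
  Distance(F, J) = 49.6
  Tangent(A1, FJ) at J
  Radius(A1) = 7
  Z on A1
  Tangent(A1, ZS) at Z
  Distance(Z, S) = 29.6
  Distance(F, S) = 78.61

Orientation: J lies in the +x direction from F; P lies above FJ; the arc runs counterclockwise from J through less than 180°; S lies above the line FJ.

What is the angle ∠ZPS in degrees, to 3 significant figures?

76.7°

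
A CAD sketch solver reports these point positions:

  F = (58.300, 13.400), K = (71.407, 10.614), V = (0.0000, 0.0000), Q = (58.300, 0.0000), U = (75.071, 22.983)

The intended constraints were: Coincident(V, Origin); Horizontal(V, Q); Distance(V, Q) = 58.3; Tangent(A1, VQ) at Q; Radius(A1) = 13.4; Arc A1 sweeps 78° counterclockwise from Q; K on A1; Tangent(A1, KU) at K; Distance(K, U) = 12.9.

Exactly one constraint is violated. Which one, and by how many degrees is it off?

Tangent(A1, KU) at K — off by 4.50°.

V = (0.00, 0.00) ✓; V.y = 0.00, Q.y = 0.00 ✓; |VQ| = 58.30 ✓; ∠(FQ, QV) = 90.00° ✓; |FQ| = 13.40 ✓; bearing(F→K) − bearing(F→Q) = 78.00° ✓; |FK| = 13.40 ✓; ∠(FK, KU) = 94.50° ✗; |KU| = 12.90 ✓.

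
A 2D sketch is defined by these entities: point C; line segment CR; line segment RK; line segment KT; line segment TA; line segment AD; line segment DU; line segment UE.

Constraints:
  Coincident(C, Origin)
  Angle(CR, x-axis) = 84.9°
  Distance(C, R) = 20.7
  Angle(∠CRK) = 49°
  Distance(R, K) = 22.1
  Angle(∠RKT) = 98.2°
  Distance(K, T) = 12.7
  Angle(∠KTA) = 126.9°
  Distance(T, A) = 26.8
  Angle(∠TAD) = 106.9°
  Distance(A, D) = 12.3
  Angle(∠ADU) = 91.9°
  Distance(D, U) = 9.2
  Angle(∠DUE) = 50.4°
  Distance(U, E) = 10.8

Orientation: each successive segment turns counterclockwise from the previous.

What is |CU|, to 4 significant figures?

15.52

C is at the origin; CR runs at 84.9° with length 20.7, so R = (1.840, 20.62). ∠CRK = 49.0° gives RK at -144.1° from the x-axis; with |RK| = 22.1, K = (-16.06, 7.659). ∠RKT = 98.2° gives KT at -62.30° from the x-axis; with |KT| = 12.7, T = (-10.16, -3.585). ∠KTA = 126.9° gives TA at -9.200° from the x-axis; with |TA| = 26.8, A = (16.30, -7.870). ∠TAD = 106.9° gives AD at 63.90° from the x-axis; with |AD| = 12.3, D = (21.71, 3.176). ∠ADU = 91.9° gives DU at 152.0° from the x-axis; with |DU| = 9.2, U = (13.59, 7.495). Then |CU| = |U − C| = 15.52.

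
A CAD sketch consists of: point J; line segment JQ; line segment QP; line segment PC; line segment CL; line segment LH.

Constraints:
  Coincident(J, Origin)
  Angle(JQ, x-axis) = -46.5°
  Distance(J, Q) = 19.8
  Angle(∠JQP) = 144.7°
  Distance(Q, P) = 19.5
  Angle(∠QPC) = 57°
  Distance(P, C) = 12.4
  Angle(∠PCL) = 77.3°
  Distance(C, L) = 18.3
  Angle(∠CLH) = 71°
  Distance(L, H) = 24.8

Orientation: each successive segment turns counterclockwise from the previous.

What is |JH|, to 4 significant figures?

45.80

J is at the origin; JQ runs at -46.5° with length 19.8, so Q = (13.63, -14.36). ∠JQP = 144.7° gives QP at -11.20° from the x-axis; with |QP| = 19.5, P = (32.76, -18.15). ∠QPC = 57.0° gives PC at 111.8° from the x-axis; with |PC| = 12.4, C = (28.15, -6.637). ∠PCL = 77.3° gives CL at -145.5° from the x-axis; with |CL| = 18.3, L = (13.07, -17.00). ∠CLH = 71.0° gives LH at -36.50° from the x-axis; with |LH| = 24.8, H = (33.01, -31.75). Then |JH| = |H − J| = 45.80.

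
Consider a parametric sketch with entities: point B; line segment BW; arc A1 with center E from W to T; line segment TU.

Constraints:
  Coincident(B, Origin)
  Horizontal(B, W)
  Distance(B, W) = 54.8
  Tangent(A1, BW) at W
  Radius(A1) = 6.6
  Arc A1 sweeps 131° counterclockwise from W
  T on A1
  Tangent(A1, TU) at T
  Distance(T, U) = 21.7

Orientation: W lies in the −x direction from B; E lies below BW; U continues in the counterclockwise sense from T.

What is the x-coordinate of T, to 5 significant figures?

-59.781

B is at the origin; B and W share the same y with |BW| = 54.8 and W on the −x side, so W = (-54.800, 0.0000). The tangent condition forces EW to be normal to BW, so E = W + (0, -6.6) = (-54.800, -6.6000). On A1, W sits at bearing 90° from E; a 131° counterclockwise sweep puts T at bearing 221°, so T = E + 6.6·(cos 221°, sin 221°) = (-59.781, -10.930). So T.x = -59.781.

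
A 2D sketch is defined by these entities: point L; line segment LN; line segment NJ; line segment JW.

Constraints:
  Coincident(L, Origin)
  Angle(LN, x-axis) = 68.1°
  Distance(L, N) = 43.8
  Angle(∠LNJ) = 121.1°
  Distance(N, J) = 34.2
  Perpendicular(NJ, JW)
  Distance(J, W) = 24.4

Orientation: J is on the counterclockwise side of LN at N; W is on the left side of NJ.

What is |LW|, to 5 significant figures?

58.316

∠LNJ = 121.1°, so NJ runs at 68.1° + (180° − 121.1°) = 127.00° from the x-axis; with |NJ| = 34.2, J = N + 34.2·(cos 127.00°, sin 127.00°) = (-4.2452, 67.953). NJ is perpendicular to JW; with |JW| = 24.4 on the left of NJ, W = J + 24.4·(-0.79864, -0.60182) = (-23.732, 53.268). Then |LW| = |W − L| = 58.316.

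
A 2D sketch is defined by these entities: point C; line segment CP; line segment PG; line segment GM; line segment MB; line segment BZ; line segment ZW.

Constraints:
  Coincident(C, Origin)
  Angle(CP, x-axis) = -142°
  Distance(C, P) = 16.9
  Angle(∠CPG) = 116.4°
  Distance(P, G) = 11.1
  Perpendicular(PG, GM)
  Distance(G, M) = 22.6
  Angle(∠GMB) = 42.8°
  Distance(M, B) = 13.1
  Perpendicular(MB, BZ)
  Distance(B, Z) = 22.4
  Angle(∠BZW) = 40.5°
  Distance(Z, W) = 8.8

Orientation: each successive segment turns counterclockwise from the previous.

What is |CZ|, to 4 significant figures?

31.39

C is at the origin; CP runs at -142.0° with length 16.9, so P = (-13.32, -10.40). ∠CPG = 116.4° gives PG at -78.40° from the x-axis; with |PG| = 11.1, G = (-11.09, -21.28). The perpendicularity gives GM at right angles to PG, so GM runs at 11.60°; with |GM| = 22.6, M = (11.05, -16.73). ∠GMB = 42.8° gives MB at 148.8° from the x-axis; with |MB| = 13.1, B = (-0.1523, -9.947). MB ⟂ BZ, so BZ runs at -121.2°; with |BZ| = 22.4, Z = (-11.76, -29.11). Then |CZ| = |Z − C| = 31.39.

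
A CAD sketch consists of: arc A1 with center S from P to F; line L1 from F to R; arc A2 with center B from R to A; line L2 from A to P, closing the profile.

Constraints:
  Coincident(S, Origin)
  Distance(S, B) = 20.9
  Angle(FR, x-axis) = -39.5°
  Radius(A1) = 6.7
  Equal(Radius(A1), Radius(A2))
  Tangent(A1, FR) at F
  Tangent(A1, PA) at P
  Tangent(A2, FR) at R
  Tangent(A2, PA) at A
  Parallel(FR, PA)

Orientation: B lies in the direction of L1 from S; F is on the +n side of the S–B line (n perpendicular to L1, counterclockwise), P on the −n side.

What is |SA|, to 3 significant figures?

21.9

The slot axis is L1's direction at -39.5°, so u = (cos -39.5°, sin -39.5°) = (0.772, -0.636) and n = (−sin -39.5°, cos -39.5°) = (0.636, 0.772). S is at the origin and B lies 20.9 along u from S, so B = 20.9·u = (16.1, -13.3). Tangency of A1 to both parallel lines with radius 6.7 puts F and P at S ± 6.7·n: F = (4.26, 5.17), P = (-4.26, -5.17). Equal radii place R and A the same way about B: R = B + 6.7·n = (20.4, -8.12), A = B − 6.7·n = (11.9, -18.5). Then |SA| = |A − S| = 21.9.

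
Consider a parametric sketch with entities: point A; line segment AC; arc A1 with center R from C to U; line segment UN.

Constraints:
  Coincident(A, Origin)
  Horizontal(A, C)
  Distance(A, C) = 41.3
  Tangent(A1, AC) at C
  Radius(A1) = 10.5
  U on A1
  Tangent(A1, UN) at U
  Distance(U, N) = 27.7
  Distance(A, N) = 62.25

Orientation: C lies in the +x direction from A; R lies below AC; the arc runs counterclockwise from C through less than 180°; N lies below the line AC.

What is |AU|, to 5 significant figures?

36.540

A is at the origin; AC is horizontal with |AC| = 41.3 and C on the +x side, so C = (41.300, 0.0000). A1 meets AC tangentially, so RC is at right angles to AC, so R = C + (0, -10.5) = (41.300, -10.500). Since RU ⟂ UN (tangency), |RN| = √(10.5² + 27.7²) = 29.623 regardless of where U sits on A1. So N lies on both circle(A, 62.25) and circle(R, 29.623); the below-AC intersection is N = (48.286, -39.288). U is the foot of the tangent from N: U = (32.636, -16.432).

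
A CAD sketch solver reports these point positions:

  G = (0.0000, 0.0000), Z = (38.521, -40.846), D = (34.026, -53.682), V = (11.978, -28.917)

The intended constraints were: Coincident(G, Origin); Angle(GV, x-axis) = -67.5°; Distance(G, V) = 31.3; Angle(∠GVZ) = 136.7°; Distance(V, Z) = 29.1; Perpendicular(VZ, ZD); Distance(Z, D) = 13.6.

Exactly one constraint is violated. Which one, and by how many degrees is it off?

Perpendicular(VZ, ZD) — off by 4.90°.

G = (0.00, 0.00) ✓; GV at -67.50° ✓; |GV| = 31.30 ✓; ∠GVZ = 136.7° ✓; |VZ| = 29.10 ✓; ∠(VZ, ZD) = 85.10° ✗; |ZD| = 13.60 ✓.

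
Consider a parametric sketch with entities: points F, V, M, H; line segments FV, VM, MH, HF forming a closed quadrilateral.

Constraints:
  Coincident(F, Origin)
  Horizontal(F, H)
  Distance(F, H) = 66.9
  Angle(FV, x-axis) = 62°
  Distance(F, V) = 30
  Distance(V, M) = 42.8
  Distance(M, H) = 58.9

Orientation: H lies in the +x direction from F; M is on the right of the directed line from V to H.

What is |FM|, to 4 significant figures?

19.12

F is at the origin; FH is horizontal with |FH| = 66.9 and H in +x, so H = (66.9, 0). FV runs at 62.0° with |FV| = 30.0, so V = (14.08, 26.49). M is determined by |VM| = 42.8 and |MH| = 58.9 together: it lies at the intersection of circle(V, 42.8) and circle(H, 58.9). With |VH| = 59.09, the foot of the radical line on VH is 15.69 from V and the perpendicular offset is √(42.8² − 15.69²) = 39.82. Taking the right-of-VH solution: M = (10.25, -16.14).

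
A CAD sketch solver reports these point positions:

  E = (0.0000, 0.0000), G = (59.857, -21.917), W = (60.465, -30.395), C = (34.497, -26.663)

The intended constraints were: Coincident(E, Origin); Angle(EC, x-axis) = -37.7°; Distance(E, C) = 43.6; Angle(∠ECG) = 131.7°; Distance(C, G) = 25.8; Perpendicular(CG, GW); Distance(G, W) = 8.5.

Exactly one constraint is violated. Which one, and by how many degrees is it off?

Perpendicular(CG, GW) — off by 6.50°.

E = (0.00, 0.00) ✓; EC at -37.70° ✓; |EC| = 43.60 ✓; ∠ECG = 131.7° ✓; |CG| = 25.80 ✓; ∠(CG, GW) = 96.50° ✗; |GW| = 8.500 ✓.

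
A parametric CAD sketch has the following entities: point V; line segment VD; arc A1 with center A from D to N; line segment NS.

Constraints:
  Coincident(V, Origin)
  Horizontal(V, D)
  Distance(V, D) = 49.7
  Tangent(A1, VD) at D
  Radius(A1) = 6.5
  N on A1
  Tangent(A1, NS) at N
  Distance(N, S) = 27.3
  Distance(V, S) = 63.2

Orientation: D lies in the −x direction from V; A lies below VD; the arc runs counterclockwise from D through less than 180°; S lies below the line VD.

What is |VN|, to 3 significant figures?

56.6

Checks: |AN| = 6.500 ✓; ∠(AN, NS) = 90.00° ✓; |NS| = 27.30 ✓; |VS| = 63.20 ✓.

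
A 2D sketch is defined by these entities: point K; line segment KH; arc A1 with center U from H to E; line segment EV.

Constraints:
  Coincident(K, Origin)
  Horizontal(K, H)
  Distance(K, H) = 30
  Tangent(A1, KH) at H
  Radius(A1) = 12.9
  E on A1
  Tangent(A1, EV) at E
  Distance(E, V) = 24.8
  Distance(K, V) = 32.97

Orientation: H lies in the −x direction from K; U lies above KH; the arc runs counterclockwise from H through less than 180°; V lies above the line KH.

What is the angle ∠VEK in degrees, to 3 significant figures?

94.7°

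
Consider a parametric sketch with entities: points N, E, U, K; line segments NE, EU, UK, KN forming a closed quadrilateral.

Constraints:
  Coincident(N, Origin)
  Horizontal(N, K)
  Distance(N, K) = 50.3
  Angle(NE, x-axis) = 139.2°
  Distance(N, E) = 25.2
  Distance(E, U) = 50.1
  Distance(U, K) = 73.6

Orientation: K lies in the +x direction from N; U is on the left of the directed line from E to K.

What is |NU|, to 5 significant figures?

59.756

Checks: |EU| = 50.10 ✓; |UK| = 73.60 ✓.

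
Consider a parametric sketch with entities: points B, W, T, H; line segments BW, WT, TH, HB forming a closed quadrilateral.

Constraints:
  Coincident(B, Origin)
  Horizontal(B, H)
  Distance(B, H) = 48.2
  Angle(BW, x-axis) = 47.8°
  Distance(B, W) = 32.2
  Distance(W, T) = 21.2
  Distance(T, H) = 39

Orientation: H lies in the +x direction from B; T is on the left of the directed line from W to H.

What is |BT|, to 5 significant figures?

53.292

Checks: |WT| = 21.20 ✓; |TH| = 39.00 ✓.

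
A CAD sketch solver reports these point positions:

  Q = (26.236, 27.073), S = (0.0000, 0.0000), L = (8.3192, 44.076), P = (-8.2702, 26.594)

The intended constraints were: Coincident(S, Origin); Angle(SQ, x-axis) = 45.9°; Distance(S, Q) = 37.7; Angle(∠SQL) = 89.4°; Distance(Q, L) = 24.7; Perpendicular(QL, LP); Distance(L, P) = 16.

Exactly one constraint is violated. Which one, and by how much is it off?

Distance(L, P) = 16 — off by 8.10.

S = (0.00, 0.00) ✓; SQ at 45.90° ✓; |SQ| = 37.70 ✓; ∠SQL = 89.40° ✓; |QL| = 24.70 ✓; ∠(QL, LP) = 90.00° ✓; |LP| = 24.10 ✗.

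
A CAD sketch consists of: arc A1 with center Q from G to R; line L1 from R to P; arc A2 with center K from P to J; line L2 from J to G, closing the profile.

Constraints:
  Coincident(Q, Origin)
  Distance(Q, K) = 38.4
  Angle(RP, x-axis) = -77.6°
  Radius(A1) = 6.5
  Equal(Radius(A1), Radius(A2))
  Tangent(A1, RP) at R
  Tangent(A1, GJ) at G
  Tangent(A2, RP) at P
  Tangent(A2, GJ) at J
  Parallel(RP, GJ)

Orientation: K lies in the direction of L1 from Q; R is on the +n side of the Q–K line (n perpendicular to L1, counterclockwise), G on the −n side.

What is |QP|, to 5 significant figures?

38.946

Tangency of A1 to both parallel lines with radius 6.5 puts R and G at Q ± 6.5·n: R = (6.3484, 1.3958), G = (-6.3484, -1.3958). Equal radii place P and J the same way about K: P = K + 6.5·n = (14.594, -36.108), J = K − 6.5·n = (1.8975, -38.900). Then |QP| = |P − Q| = 38.946.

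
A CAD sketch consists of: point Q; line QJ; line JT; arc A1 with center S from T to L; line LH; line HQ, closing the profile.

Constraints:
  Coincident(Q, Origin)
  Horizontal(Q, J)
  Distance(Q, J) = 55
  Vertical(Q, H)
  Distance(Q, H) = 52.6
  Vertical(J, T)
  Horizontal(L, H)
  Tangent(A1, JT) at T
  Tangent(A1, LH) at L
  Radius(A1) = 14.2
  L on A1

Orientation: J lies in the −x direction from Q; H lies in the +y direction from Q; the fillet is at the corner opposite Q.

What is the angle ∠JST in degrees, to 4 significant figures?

69.71°

The virtual corner opposite Q is at (-55.00, 52.60). A1 meets JT tangentially, so ST is at right angles to JT and A1 meets LH tangentially, so SL is at right angles to LH, with radius 14.2, so the center S sits 14.2 in from both sides at S = (-40.80, 38.40). That places the tangent points at T = (-55.00, 38.40) on JT and L = (-40.80, 52.60) on LH. Then cos ∠JST = SJ·ST / (|SJ||ST|), giving 69.71°.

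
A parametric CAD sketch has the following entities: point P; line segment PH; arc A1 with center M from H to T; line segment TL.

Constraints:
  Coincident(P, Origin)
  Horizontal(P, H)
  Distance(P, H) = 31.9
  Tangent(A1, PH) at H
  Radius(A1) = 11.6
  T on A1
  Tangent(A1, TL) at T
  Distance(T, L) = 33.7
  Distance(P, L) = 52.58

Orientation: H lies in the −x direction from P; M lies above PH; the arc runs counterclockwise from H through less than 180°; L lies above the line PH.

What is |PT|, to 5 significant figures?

24.204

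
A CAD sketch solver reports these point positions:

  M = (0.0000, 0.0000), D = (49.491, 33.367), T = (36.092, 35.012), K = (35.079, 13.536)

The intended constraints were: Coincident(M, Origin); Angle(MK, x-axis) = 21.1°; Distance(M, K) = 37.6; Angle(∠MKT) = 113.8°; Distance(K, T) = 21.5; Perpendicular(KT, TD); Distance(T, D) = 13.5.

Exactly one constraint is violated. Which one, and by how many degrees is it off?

Perpendicular(KT, TD) — off by 4.30°.

M = (0.00, 0.00) ✓; MK at 21.10° ✓; |MK| = 37.60 ✓; ∠MKT = 113.8° ✓; |KT| = 21.50 ✓; ∠(KT, TD) = 94.30° ✗; |TD| = 13.50 ✓.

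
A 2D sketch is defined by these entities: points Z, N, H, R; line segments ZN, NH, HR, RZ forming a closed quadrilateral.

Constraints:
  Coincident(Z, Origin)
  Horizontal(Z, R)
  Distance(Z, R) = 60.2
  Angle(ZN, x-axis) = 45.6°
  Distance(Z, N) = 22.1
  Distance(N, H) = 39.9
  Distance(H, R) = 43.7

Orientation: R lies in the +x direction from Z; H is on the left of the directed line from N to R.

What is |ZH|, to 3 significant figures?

61.9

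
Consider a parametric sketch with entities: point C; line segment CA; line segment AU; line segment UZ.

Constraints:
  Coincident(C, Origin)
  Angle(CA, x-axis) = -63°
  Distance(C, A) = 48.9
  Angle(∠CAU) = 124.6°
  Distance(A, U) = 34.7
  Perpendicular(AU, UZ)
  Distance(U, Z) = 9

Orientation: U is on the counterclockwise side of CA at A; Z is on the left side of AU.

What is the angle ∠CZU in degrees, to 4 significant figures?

116.6°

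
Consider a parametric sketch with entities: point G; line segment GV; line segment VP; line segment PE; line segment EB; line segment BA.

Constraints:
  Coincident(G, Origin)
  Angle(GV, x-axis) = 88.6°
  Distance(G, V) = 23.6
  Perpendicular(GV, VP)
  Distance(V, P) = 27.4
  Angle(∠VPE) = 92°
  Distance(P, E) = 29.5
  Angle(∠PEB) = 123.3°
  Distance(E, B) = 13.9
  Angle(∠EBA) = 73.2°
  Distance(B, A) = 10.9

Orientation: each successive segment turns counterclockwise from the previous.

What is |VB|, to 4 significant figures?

41.22

∠VPE = 92.0° gives PE at -93.40° from the x-axis; with |PE| = 29.5, E = (-28.56, -5.186). ∠PEB = 123.3° gives EB at -36.70° from the x-axis; with |EB| = 13.9, B = (-17.42, -13.49). Then |VB| = |B − V| = 41.22.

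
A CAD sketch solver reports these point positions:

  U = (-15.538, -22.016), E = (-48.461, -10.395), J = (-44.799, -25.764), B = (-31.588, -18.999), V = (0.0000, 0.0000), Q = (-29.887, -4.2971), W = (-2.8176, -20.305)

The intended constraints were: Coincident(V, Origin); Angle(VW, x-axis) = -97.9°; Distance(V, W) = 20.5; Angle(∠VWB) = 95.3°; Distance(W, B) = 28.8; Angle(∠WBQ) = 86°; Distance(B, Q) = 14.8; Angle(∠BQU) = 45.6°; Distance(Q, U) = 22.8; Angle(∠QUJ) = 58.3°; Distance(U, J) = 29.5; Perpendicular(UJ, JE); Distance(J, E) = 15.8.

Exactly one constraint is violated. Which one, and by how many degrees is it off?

Perpendicular(UJ, JE) — off by 6.10°.

V = (0.00, 0.00) ✓; VW at -97.90° ✓; |VW| = 20.50 ✓; ∠VWB = 95.30° ✓; |WB| = 28.80 ✓; ∠WBQ = 86.00° ✓; |BQ| = 14.80 ✓; ∠BQU = 45.60° ✓; |QU| = 22.80 ✓; ∠QUJ = 58.30° ✓; |UJ| = 29.50 ✓; ∠(UJ, JE) = 83.90° ✗; |JE| = 15.80 ✓.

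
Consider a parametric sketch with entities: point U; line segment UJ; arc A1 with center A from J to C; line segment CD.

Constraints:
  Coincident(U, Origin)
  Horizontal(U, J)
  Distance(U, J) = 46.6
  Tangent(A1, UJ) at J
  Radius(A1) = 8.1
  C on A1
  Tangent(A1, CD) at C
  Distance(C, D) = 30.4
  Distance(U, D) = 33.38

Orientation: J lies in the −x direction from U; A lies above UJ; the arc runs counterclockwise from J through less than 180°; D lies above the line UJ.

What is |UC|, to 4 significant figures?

40.51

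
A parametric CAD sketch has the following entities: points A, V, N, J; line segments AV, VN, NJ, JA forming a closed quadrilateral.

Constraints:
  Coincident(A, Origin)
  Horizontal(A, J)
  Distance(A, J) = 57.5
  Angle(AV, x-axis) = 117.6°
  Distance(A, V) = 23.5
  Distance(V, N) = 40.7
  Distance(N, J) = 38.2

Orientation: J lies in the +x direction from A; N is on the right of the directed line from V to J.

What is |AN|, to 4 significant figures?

20.64

Checks: |VN| = 40.70 ✓; |NJ| = 38.20 ✓.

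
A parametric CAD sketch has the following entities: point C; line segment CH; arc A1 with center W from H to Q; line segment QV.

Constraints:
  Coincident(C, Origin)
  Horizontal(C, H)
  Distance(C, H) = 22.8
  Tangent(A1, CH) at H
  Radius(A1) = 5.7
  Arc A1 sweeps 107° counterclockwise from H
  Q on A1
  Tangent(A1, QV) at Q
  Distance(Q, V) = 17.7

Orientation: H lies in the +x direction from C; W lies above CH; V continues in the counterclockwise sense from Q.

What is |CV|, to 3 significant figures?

33.5

C is at the origin; CH is horizontal with |CH| = 22.8 and H on the +x side, so H = (22.8, 0.00). Since A1 is tangent to CH there, WH ⟂ CH, so W = H + (0, 5.7) = (22.8, 5.70). On A1, H sits at bearing -90° from W; a 107° counterclockwise sweep puts Q at bearing 17°, so Q = W + 5.7·(cos 17°, sin 17°) = (28.3, 7.37). The tangent condition forces WQ to be normal to QV, so QV runs along (−sin 17°, cos 17°); with |QV| = 17.7, V = (23.1, 24.3). Then |CV| = |V − C| = 33.5.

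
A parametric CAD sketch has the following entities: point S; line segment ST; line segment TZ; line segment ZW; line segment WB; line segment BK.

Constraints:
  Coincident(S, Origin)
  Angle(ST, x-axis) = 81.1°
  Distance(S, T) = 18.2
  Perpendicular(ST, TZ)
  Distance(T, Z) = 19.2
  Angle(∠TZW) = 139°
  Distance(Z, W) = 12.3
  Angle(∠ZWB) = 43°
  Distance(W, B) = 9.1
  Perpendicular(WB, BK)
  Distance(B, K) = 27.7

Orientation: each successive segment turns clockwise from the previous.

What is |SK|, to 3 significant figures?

41.8

S is at the origin; ST runs at 81.1° with length 18.2, so T = (2.82, 18.0). The perpendicularity gives TZ at right angles to ST, so TZ runs at -8.90°; with |TZ| = 19.2, Z = (21.8, 15.0). ∠TZW = 139.0° gives ZW at -49.9° from the x-axis; with |ZW| = 12.3, W = (29.7, 5.60). ∠ZWB = 43.0° gives WB at 173° from the x-axis; with |WB| = 9.1, B = (20.7, 6.70). The perpendicularity gives BK at right angles to WB, so BK runs at 83.1°; with |BK| = 27.7, K = (24.0, 34.2). Then |SK| = |K − S| = 41.8.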